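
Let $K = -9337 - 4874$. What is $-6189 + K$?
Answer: $-20400$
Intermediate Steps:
$K = -14211$ ($K = -9337 - 4874 = -14211$)
$-6189 + K = -6189 - 14211 = -20400$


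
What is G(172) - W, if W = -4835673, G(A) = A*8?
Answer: 4837049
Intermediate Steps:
G(A) = 8*A
G(172) - W = 8*172 - 1*(-4835673) = 1376 + 4835673 = 4837049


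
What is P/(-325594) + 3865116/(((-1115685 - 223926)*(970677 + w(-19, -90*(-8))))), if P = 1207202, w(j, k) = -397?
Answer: -65379988134578211/17633598009211730 ≈ -3.7077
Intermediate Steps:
P/(-325594) + 3865116/(((-1115685 - 223926)*(970677 + w(-19, -90*(-8))))) = 1207202/(-325594) + 3865116/(((-1115685 - 223926)*(970677 - 397))) = 1207202*(-1/325594) + 3865116/((-1339611*970280)) = -603601/162797 + 3865116/(-1299797761080) = -603601/162797 + 3865116*(-1/1299797761080) = -603601/162797 - 322093/108316480090 = -65379988134578211/17633598009211730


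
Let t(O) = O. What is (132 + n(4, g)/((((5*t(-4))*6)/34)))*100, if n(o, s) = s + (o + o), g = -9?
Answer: 39685/3 ≈ 13228.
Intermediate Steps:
n(o, s) = s + 2*o
(132 + n(4, g)/((((5*t(-4))*6)/34)))*100 = (132 + (-9 + 2*4)/((((5*(-4))*6)/34)))*100 = (132 + (-9 + 8)/((-20*6*(1/34))))*100 = (132 - 1/((-120*1/34)))*100 = (132 - 1/(-60/17))*100 = (132 - 1*(-17/60))*100 = (132 + 17/60)*100 = (7937/60)*100 = 39685/3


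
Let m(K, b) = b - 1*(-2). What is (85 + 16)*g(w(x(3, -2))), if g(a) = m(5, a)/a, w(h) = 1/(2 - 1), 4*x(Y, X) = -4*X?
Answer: 303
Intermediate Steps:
x(Y, X) = -X (x(Y, X) = (-4*X)/4 = -X)
w(h) = 1 (w(h) = 1/1 = 1)
m(K, b) = 2 + b (m(K, b) = b + 2 = 2 + b)
g(a) = (2 + a)/a
(85 + 16)*g(w(x(3, -2))) = (85 + 16)*((2 + 1)/1) = 101*(1*3) = 101*3 = 303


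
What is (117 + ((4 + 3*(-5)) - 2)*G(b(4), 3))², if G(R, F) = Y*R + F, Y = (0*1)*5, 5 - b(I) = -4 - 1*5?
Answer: 6084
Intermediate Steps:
b(I) = 14 (b(I) = 5 - (-4 - 1*5) = 5 - (-4 - 5) = 5 - 1*(-9) = 5 + 9 = 14)
Y = 0 (Y = 0*5 = 0)
G(R, F) = F (G(R, F) = 0*R + F = 0 + F = F)
(117 + ((4 + 3*(-5)) - 2)*G(b(4), 3))² = (117 + ((4 + 3*(-5)) - 2)*3)² = (117 + ((4 - 15) - 2)*3)² = (117 + (-11 - 2)*3)² = (117 - 13*3)² = (117 - 39)² = 78² = 6084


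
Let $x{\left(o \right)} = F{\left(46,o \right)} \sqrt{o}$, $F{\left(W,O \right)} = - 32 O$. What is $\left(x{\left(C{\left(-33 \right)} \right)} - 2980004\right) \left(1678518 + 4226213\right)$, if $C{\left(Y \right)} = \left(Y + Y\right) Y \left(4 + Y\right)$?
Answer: $-17596121998924 + 393840078109632 i \sqrt{58} \approx -1.7596 \cdot 10^{13} + 2.9994 \cdot 10^{15} i$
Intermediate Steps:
$C{\left(Y \right)} = 2 Y^{2} \left(4 + Y\right)$ ($C{\left(Y \right)} = 2 Y Y \left(4 + Y\right) = 2 Y^{2} \left(4 + Y\right)$)
$x{\left(o \right)} = - 32 o^{\frac{3}{2}}$ ($x{\left(o \right)} = - 32 o \sqrt{o} = - 32 o^{\frac{3}{2}}$)
$\left(x{\left(C{\left(-33 \right)} \right)} - 2980004\right) \left(1678518 + 4226213\right) = \left(- 32 \left(2 \left(-33\right)^{2} \left(4 - 33\right)\right)^{\frac{3}{2}} - 2980004\right) \left(1678518 + 4226213\right) = \left(- 32 \left(2 \cdot 1089 \left(-29\right)\right)^{\frac{3}{2}} - 2980004\right) 5904731 = \left(- 32 \left(-63162\right)^{\frac{3}{2}} - 2980004\right) 5904731 = \left(- 32 \left(- 2084346 i \sqrt{58}\right) - 2980004\right) 5904731 = \left(66699072 i \sqrt{58} - 2980004\right) 5904731 = \left(-2980004 + 66699072 i \sqrt{58}\right) 5904731 = -17596121998924 + 393840078109632 i \sqrt{58}$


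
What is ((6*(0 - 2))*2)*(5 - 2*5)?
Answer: 120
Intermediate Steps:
((6*(0 - 2))*2)*(5 - 2*5) = ((6*(-2))*2)*(5 - 10) = -12*2*(-5) = -24*(-5) = 120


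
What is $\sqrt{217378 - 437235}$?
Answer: $11 i \sqrt{1817} \approx 468.89 i$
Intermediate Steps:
$\sqrt{217378 - 437235} = \sqrt{-219857} = 11 i \sqrt{1817}$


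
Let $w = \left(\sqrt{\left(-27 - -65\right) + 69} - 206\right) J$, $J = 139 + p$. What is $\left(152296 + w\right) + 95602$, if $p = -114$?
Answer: $242748 + 25 \sqrt{107} \approx 2.4301 \cdot 10^{5}$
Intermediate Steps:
$J = 25$ ($J = 139 - 114 = 25$)
$w = -5150 + 25 \sqrt{107}$ ($w = \left(\sqrt{\left(-27 - -65\right) + 69} - 206\right) 25 = \left(\sqrt{\left(-27 + 65\right) + 69} - 206\right) 25 = \left(\sqrt{38 + 69} - 206\right) 25 = \left(\sqrt{107} - 206\right) 25 = \left(-206 + \sqrt{107}\right) 25 = -5150 + 25 \sqrt{107} \approx -4891.4$)
$\left(152296 + w\right) + 95602 = \left(152296 - \left(5150 - 25 \sqrt{107}\right)\right) + 95602 = \left(147146 + 25 \sqrt{107}\right) + 95602 = 242748 + 25 \sqrt{107}$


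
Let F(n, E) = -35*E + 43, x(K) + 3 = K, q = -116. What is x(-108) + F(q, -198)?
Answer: 6862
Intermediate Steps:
x(K) = -3 + K
F(n, E) = 43 - 35*E
x(-108) + F(q, -198) = (-3 - 108) + (43 - 35*(-198)) = -111 + (43 + 6930) = -111 + 6973 = 6862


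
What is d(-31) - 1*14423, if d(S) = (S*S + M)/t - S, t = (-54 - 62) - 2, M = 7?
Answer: -849612/59 ≈ -14400.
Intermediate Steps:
t = -118 (t = -116 - 2 = -118)
d(S) = -7/118 - S - S²/118 (d(S) = (S*S + 7)/(-118) - S = (S² + 7)*(-1/118) - S = (7 + S²)*(-1/118) - S = (-7/118 - S²/118) - S = -7/118 - S - S²/118)
d(-31) - 1*14423 = (-7/118 - 1*(-31) - 1/118*(-31)²) - 1*14423 = (-7/118 + 31 - 1/118*961) - 14423 = (-7/118 + 31 - 961/118) - 14423 = 1345/59 - 14423 = -849612/59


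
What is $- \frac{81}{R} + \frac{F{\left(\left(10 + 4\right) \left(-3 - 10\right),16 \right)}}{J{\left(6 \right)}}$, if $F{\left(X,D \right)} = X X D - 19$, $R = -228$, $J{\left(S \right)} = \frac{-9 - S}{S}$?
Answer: $- \frac{16110909}{76} \approx -2.1199 \cdot 10^{5}$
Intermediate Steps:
$J{\left(S \right)} = \frac{-9 - S}{S}$
$F{\left(X,D \right)} = -19 + D X^{2}$ ($F{\left(X,D \right)} = X^{2} D - 19 = D X^{2} - 19 = -19 + D X^{2}$)
$- \frac{81}{R} + \frac{F{\left(\left(10 + 4\right) \left(-3 - 10\right),16 \right)}}{J{\left(6 \right)}} = - \frac{81}{-228} + \frac{-19 + 16 \left(\left(10 + 4\right) \left(-3 - 10\right)\right)^{2}}{\frac{1}{6} \left(-9 - 6\right)} = \left(-81\right) \left(- \frac{1}{228}\right) + \frac{-19 + 16 \left(14 \left(-13\right)\right)^{2}}{\frac{1}{6} \left(-9 - 6\right)} = \frac{27}{76} + \frac{-19 + 16 \left(-182\right)^{2}}{\frac{1}{6} \left(-15\right)} = \frac{27}{76} + \frac{-19 + 16 \cdot 33124}{- \frac{5}{2}} = \frac{27}{76} + \left(-19 + 529984\right) \left(- \frac{2}{5}\right) = \frac{27}{76} + 529965 \left(- \frac{2}{5}\right) = \frac{27}{76} - 211986 = - \frac{16110909}{76}$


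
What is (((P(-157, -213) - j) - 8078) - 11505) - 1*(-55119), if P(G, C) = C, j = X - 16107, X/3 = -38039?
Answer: 165547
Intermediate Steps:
X = -114117 (X = 3*(-38039) = -114117)
j = -130224 (j = -114117 - 16107 = -130224)
(((P(-157, -213) - j) - 8078) - 11505) - 1*(-55119) = (((-213 - 1*(-130224)) - 8078) - 11505) - 1*(-55119) = (((-213 + 130224) - 8078) - 11505) + 55119 = ((130011 - 8078) - 11505) + 55119 = (121933 - 11505) + 55119 = 110428 + 55119 = 165547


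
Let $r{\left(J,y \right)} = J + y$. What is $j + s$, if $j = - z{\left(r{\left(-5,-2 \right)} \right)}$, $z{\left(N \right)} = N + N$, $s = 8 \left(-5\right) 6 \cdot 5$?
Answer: $-1186$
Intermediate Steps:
$s = -1200$ ($s = 8 \left(\left(-30\right) 5\right) = 8 \left(-150\right) = -1200$)
$z{\left(N \right)} = 2 N$
$j = 14$ ($j = - 2 \left(-5 - 2\right) = - 2 \left(-7\right) = \left(-1\right) \left(-14\right) = 14$)
$j + s = 14 - 1200 = -1186$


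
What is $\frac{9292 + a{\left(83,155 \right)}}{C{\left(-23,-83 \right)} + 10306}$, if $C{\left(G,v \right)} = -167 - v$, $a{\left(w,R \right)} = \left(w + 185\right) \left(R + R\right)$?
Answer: $\frac{46186}{5111} \approx 9.0366$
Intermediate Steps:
$a{\left(w,R \right)} = 2 R \left(185 + w\right)$ ($a{\left(w,R \right)} = \left(185 + w\right) 2 R = 2 R \left(185 + w\right)$)
$\frac{9292 + a{\left(83,155 \right)}}{C{\left(-23,-83 \right)} + 10306} = \frac{9292 + 2 \cdot 155 \left(185 + 83\right)}{\left(-167 - -83\right) + 10306} = \frac{9292 + 2 \cdot 155 \cdot 268}{\left(-167 + 83\right) + 10306} = \frac{9292 + 83080}{-84 + 10306} = \frac{92372}{10222} = 92372 \cdot \frac{1}{10222} = \frac{46186}{5111}$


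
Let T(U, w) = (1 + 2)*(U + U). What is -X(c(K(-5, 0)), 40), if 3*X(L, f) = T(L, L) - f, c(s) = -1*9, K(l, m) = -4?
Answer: 94/3 ≈ 31.333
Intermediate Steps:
T(U, w) = 6*U (T(U, w) = 3*(2*U) = 6*U)
c(s) = -9
X(L, f) = 2*L - f/3 (X(L, f) = (6*L - f)/3 = (-f + 6*L)/3 = 2*L - f/3)
-X(c(K(-5, 0)), 40) = -(2*(-9) - ⅓*40) = -(-18 - 40/3) = -1*(-94/3) = 94/3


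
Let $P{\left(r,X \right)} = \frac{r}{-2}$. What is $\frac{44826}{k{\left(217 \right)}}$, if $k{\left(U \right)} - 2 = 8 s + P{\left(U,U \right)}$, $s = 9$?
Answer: $- \frac{29884}{23} \approx -1299.3$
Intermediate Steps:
$P{\left(r,X \right)} = - \frac{r}{2}$ ($P{\left(r,X \right)} = r \left(- \frac{1}{2}\right) = - \frac{r}{2}$)
$k{\left(U \right)} = 74 - \frac{U}{2}$ ($k{\left(U \right)} = 2 - \left(-72 + \frac{U}{2}\right) = 74 - \frac{U}{2}$)
$\frac{44826}{k{\left(217 \right)}} = \frac{44826}{74 - \frac{217}{2}} = \frac{44826}{- \frac{69}{2}} = 44826 \left(- \frac{2}{69}\right) = - \frac{29884}{23}$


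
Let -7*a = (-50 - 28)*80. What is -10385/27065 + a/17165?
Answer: -43156963/130079803 ≈ -0.33177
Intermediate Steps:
a = 6240/7 (a = -(-50 - 28)*80/7 = -(-78)*80/7 = -⅐*(-6240) = 6240/7 ≈ 891.43)
-10385/27065 + a/17165 = -10385/27065 + (6240/7)/17165 = -10385*1/27065 + (6240/7)*(1/17165) = -2077/5413 + 1248/24031 = -43156963/130079803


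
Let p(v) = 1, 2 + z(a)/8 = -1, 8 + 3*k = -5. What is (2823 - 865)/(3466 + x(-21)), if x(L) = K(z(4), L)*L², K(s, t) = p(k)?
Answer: 1958/3907 ≈ 0.50115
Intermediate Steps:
k = -13/3 (k = -8/3 + (⅓)*(-5) = -8/3 - 5/3 = -13/3 ≈ -4.3333)
z(a) = -24 (z(a) = -16 + 8*(-1) = -16 - 8 = -24)
K(s, t) = 1
x(L) = L² (x(L) = 1*L² = L²)
(2823 - 865)/(3466 + x(-21)) = (2823 - 865)/(3466 + (-21)²) = 1958/(3466 + 441) = 1958/3907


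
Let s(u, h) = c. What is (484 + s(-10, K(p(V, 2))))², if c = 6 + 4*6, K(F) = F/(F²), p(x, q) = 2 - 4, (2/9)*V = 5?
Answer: 264196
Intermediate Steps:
V = 45/2 (V = (9/2)*5 = 45/2 ≈ 22.500)
p(x, q) = -2
K(F) = 1/F (K(F) = F/F² = 1/F)
c = 30 (c = 6 + 24 = 30)
s(u, h) = 30
(484 + s(-10, K(p(V, 2))))² = (484 + 30)² = 514² = 264196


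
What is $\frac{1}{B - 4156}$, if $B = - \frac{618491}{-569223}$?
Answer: $- \frac{569223}{2365072297} \approx -0.00024068$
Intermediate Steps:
$B = \frac{618491}{569223}$ ($B = \left(-618491\right) \left(- \frac{1}{569223}\right) = \frac{618491}{569223} \approx 1.0866$)
$\frac{1}{B - 4156} = \frac{1}{\frac{618491}{569223} - 4156} = \frac{1}{- \frac{2365072297}{569223}} = - \frac{569223}{2365072297}$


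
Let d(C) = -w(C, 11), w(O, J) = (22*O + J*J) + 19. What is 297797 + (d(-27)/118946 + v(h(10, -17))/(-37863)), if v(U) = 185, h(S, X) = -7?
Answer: 670587084175999/2251826199 ≈ 2.9780e+5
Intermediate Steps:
w(O, J) = 19 + J² + 22*O (w(O, J) = (22*O + J²) + 19 = (J² + 22*O) + 19 = 19 + J² + 22*O)
d(C) = -140 - 22*C (d(C) = -(19 + 11² + 22*C) = -(19 + 121 + 22*C) = -(140 + 22*C) = -140 - 22*C)
297797 + (d(-27)/118946 + v(h(10, -17))/(-37863)) = 297797 + ((-140 - 22*(-27))/118946 + 185/(-37863)) = 297797 + ((-140 + 594)*(1/118946) + 185*(-1/37863)) = 297797 + (454*(1/118946) - 185/37863) = 297797 + (227/59473 - 185/37863) = 297797 - 2407604/2251826199 = 670587084175999/2251826199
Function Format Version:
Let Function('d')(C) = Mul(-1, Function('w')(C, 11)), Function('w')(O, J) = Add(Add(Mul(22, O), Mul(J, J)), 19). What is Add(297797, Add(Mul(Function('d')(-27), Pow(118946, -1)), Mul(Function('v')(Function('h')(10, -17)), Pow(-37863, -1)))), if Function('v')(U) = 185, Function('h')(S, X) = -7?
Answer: Rational(670587084175999, 2251826199) ≈ 2.9780e+5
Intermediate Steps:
Function('w')(O, J) = Add(19, Pow(J, 2), Mul(22, O)) (Function('w')(O, J) = Add(Add(Mul(22, O), Pow(J, 2)), 19) = Add(Add(Pow(J, 2), Mul(22, O)), 19) = Add(19, Pow(J, 2), Mul(22, O)))
Function('d')(C) = Add(-140, Mul(-22, C)) (Function('d')(C) = Mul(-1, Add(19, Pow(11, 2), Mul(22, C))) = Mul(-1, Add(19, 121, Mul(22, C))) = Mul(-1, Add(140, Mul(22, C))) = Add(-140, Mul(-22, C)))
Add(297797, Add(Mul(Function('d')(-27), Pow(118946, -1)), Mul(Function('v')(Function('h')(10, -17)), Pow(-37863, -1)))) = Add(297797, Add(Mul(Add(-140, Mul(-22, -27)), Pow(118946, -1)), Mul(185, Pow(-37863, -1)))) = Add(297797, Add(Mul(Add(-140, 594), Rational(1, 118946)), Mul(185, Rational(-1, 37863)))) = Add(297797, Add(Mul(454, Rational(1, 118946)), Rational(-185, 37863))) = Add(297797, Add(Rational(227, 59473), Rational(-185, 37863))) = Add(297797, Rational(-2407604, 2251826199)) = Rational(670587084175999, 2251826199)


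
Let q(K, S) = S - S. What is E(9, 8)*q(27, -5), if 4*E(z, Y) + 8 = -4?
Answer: 0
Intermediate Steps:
E(z, Y) = -3 (E(z, Y) = -2 + (¼)*(-4) = -2 - 1 = -3)
q(K, S) = 0
E(9, 8)*q(27, -5) = -3*0 = 0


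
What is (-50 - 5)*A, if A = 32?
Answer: -1760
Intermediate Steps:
(-50 - 5)*A = (-50 - 5)*32 = -55*32 = -1760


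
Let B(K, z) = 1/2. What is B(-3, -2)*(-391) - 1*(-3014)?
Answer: 5637/2 ≈ 2818.5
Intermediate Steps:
B(K, z) = ½
B(-3, -2)*(-391) - 1*(-3014) = (½)*(-391) - 1*(-3014) = -391/2 + 3014 = 5637/2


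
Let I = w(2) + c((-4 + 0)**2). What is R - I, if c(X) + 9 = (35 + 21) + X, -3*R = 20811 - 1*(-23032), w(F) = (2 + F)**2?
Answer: -44080/3 ≈ -14693.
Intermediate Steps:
R = -43843/3 (R = -(20811 - 1*(-23032))/3 = -(20811 + 23032)/3 = -1/3*43843 = -43843/3 ≈ -14614.)
c(X) = 47 + X (c(X) = -9 + ((35 + 21) + X) = -9 + (56 + X) = 47 + X)
I = 79 (I = (2 + 2)**2 + (47 + (-4 + 0)**2) = 4**2 + (47 + (-4)**2) = 16 + (47 + 16) = 16 + 63 = 79)
R - I = -43843/3 - 1*79 = -43843/3 - 79 = -44080/3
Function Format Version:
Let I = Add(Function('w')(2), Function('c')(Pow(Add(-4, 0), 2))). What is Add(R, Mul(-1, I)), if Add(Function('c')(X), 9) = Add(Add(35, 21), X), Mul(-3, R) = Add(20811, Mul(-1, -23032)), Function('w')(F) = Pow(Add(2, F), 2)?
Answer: Rational(-44080, 3) ≈ -14693.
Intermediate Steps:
R = Rational(-43843, 3) (R = Mul(Rational(-1, 3), Add(20811, Mul(-1, -23032))) = Mul(Rational(-1, 3), Add(20811, 23032)) = Mul(Rational(-1, 3), 43843) = Rational(-43843, 3) ≈ -14614.)
Function('c')(X) = Add(47, X) (Function('c')(X) = Add(-9, Add(Add(35, 21), X)) = Add(-9, Add(56, X)) = Add(47, X))
I = 79 (I = Add(Pow(Add(2, 2), 2), Add(47, Pow(Add(-4, 0), 2))) = Add(Pow(4, 2), Add(47, Pow(-4, 2))) = Add(16, Add(47, 16)) = Add(16, 63) = 79)
Add(R, Mul(-1, I)) = Add(Rational(-43843, 3), Mul(-1, 79)) = Add(Rational(-43843, 3), -79) = Rational(-44080, 3)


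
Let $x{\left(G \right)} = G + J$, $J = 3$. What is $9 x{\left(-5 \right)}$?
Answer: $-18$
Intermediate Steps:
$x{\left(G \right)} = 3 + G$ ($x{\left(G \right)} = G + 3 = 3 + G$)
$9 x{\left(-5 \right)} = 9 \left(3 - 5\right) = 9 \left(-2\right) = -18$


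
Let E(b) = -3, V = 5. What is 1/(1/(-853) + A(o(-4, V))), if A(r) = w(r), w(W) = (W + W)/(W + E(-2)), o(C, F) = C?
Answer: 5971/6817 ≈ 0.87590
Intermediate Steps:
w(W) = 2*W/(-3 + W) (w(W) = (W + W)/(W - 3) = (2*W)/(-3 + W) = 2*W/(-3 + W))
A(r) = 2*r/(-3 + r)
1/(1/(-853) + A(o(-4, V))) = 1/(1/(-853) + 2*(-4)/(-3 - 4)) = 1/(-1/853 + 2*(-4)/(-7)) = 1/(-1/853 + 2*(-4)*(-1/7)) = 1/(-1/853 + 8/7) = 1/(6817/5971) = 5971/6817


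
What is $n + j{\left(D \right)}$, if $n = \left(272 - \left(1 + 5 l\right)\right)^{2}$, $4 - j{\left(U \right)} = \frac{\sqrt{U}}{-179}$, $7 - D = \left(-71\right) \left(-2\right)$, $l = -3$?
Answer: $81800 + \frac{3 i \sqrt{15}}{179} \approx 81800.0 + 0.06491 i$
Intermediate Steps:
$D = -135$ ($D = 7 - \left(-71\right) \left(-2\right) = 7 - 142 = -135$)
$j{\left(U \right)} = 4 + \frac{\sqrt{U}}{179}$ ($j{\left(U \right)} = 4 - \frac{\sqrt{U}}{-179} = 4 - - \frac{\sqrt{U}}{179} = 4 + \frac{\sqrt{U}}{179}$)
$n = 81796$ ($n = \left(272 - -14\right)^{2} = \left(272 + \left(-1 + 15\right)\right)^{2} = \left(272 + 14\right)^{2} = 286^{2} = 81796$)
$n + j{\left(D \right)} = 81796 + \left(4 + \frac{\sqrt{-135}}{179}\right) = 81796 + \left(4 + \frac{3 i \sqrt{15}}{179}\right) = 81800 + \frac{3 i \sqrt{15}}{179}$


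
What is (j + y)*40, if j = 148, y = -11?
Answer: 5480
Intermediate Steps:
(j + y)*40 = (148 - 11)*40 = 137*40 = 5480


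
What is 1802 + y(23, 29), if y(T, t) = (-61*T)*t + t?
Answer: -38856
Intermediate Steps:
y(T, t) = t - 61*T*t (y(T, t) = -61*T*t + t = t - 61*T*t)
1802 + y(23, 29) = 1802 + 29*(1 - 61*23) = 1802 + 29*(1 - 1403) = 1802 + 29*(-1402) = 1802 - 40658 = -38856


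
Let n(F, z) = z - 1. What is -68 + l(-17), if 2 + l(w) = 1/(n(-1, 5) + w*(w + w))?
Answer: -40739/582 ≈ -69.998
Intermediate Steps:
n(F, z) = -1 + z
l(w) = -2 + 1/(4 + 2*w**2) (l(w) = -2 + 1/((-1 + 5) + w*(w + w)) = -2 + 1/(4 + w*(2*w)) = -2 + 1/(4 + 2*w**2))
-68 + l(-17) = -68 + (-7 - 4*(-17)**2)/(2*(2 + (-17)**2)) = -68 + (-7 - 4*289)/(2*(2 + 289)) = -68 + (1/2)*(-7 - 1156)/291 = -68 + (1/2)*(1/291)*(-1163) = -68 - 1163/582 = -40739/582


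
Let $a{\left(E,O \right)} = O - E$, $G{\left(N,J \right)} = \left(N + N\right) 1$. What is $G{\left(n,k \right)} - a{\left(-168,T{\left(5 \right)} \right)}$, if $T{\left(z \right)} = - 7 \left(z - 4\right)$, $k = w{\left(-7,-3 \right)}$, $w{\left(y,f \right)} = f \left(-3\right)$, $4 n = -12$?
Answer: $-167$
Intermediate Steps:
$n = -3$ ($n = \frac{1}{4} \left(-12\right) = -3$)
$w{\left(y,f \right)} = - 3 f$
$k = 9$ ($k = \left(-3\right) \left(-3\right) = 9$)
$T{\left(z \right)} = 28 - 7 z$ ($T{\left(z \right)} = - 7 \left(-4 + z\right) = 28 - 7 z$)
$G{\left(N,J \right)} = 2 N$ ($G{\left(N,J \right)} = 2 N 1 = 2 N$)
$G{\left(n,k \right)} - a{\left(-168,T{\left(5 \right)} \right)} = 2 \left(-3\right) - \left(\left(28 - 35\right) - -168\right) = -6 - \left(\left(28 - 35\right) + 168\right) = -6 - \left(-7 + 168\right) = -6 - 161 = -167$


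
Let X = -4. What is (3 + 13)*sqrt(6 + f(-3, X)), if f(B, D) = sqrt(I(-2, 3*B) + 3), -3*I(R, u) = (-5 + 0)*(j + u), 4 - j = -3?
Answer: 16*sqrt(54 + 3*I*sqrt(3))/3 ≈ 39.237 + 1.8834*I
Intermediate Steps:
j = 7 (j = 4 - 1*(-3) = 4 + 3 = 7)
I(R, u) = 35/3 + 5*u/3 (I(R, u) = -(-5 + 0)*(7 + u)/3 = -(-5)*(7 + u)/3 = -(-35 - 5*u)/3 = 35/3 + 5*u/3)
f(B, D) = sqrt(44/3 + 5*B) (f(B, D) = sqrt((35/3 + 5*(3*B)/3) + 3) = sqrt((35/3 + 5*B) + 3) = sqrt(44/3 + 5*B))
(3 + 13)*sqrt(6 + f(-3, X)) = (3 + 13)*sqrt(6 + sqrt(132 + 45*(-3))/3) = 16*sqrt(6 + sqrt(132 - 135)/3) = 16*sqrt(6 + sqrt(-3)/3) = 16*sqrt(6 + (I*sqrt(3))/3) = 16*sqrt(6 + I*sqrt(3)/3)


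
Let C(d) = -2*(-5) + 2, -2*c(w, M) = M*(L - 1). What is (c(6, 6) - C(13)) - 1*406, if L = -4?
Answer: -403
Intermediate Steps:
c(w, M) = 5*M/2 (c(w, M) = -M*(-4 - 1)/2 = -M*(-5)/2 = -(-5)*M/2 = 5*M/2)
C(d) = 12 (C(d) = 10 + 2 = 12)
(c(6, 6) - C(13)) - 1*406 = ((5/2)*6 - 1*12) - 1*406 = (15 - 12) - 406 = 3 - 406 = -403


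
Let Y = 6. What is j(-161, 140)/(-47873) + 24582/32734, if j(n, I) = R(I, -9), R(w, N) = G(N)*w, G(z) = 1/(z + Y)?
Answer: 252501787/335801739 ≈ 0.75194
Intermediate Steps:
G(z) = 1/(6 + z) (G(z) = 1/(z + 6) = 1/(6 + z))
R(w, N) = w/(6 + N)
j(n, I) = -I/3 (j(n, I) = I/(6 - 9) = I/(-3) = I*(-⅓) = -I/3)
j(-161, 140)/(-47873) + 24582/32734 = -⅓*140/(-47873) + 24582/32734 = -140/3*(-1/47873) + 24582*(1/32734) = 20/20517 + 12291/16367 = 252501787/335801739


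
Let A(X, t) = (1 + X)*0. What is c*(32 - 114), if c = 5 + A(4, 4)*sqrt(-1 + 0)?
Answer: -410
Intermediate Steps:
A(X, t) = 0
c = 5 (c = 5 + 0*sqrt(-1 + 0) = 5 + 0*sqrt(-1) = 5 + 0*I = 5 + 0 = 5)
c*(32 - 114) = 5*(32 - 114) = 5*(-82) = -410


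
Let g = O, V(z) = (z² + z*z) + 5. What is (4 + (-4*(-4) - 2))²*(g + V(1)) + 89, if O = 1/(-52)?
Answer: 30560/13 ≈ 2350.8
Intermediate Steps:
O = -1/52 ≈ -0.019231
V(z) = 5 + 2*z² (V(z) = (z² + z²) + 5 = 2*z² + 5 = 5 + 2*z²)
g = -1/52 ≈ -0.019231
(4 + (-4*(-4) - 2))²*(g + V(1)) + 89 = (4 + (-4*(-4) - 2))²*(-1/52 + (5 + 2*1²)) + 89 = (4 + (16 - 2))²*(-1/52 + (5 + 2*1)) + 89 = (4 + 14)²*(-1/52 + (5 + 2)) + 89 = 18²*(-1/52 + 7) + 89 = 324*(363/52) + 89 = 29403/13 + 89 = 30560/13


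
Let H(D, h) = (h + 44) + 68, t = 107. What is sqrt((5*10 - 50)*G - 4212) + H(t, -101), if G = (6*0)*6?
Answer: 11 + 18*I*sqrt(13) ≈ 11.0 + 64.9*I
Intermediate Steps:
G = 0 (G = 0*6 = 0)
H(D, h) = 112 + h (H(D, h) = (44 + h) + 68 = 112 + h)
sqrt((5*10 - 50)*G - 4212) + H(t, -101) = sqrt((5*10 - 50)*0 - 4212) + (112 - 101) = sqrt((50 - 50)*0 - 4212) + 11 = sqrt(0*0 - 4212) + 11 = sqrt(0 - 4212) + 11 = sqrt(-4212) + 11 = 18*I*sqrt(13) + 11 = 11 + 18*I*sqrt(13)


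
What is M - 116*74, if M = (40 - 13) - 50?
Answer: -8607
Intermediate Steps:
M = -23 (M = 27 - 50 = -23)
M - 116*74 = -23 - 116*74 = -23 - 8584 = -8607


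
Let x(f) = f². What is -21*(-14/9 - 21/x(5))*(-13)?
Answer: -49049/75 ≈ -653.99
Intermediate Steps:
-21*(-14/9 - 21/x(5))*(-13) = -21*(-14/9 - 21/(5²))*(-13) = -21*(-14*⅑ - 21/25)*(-13) = -21*(-14/9 - 21*1/25)*(-13) = -21*(-14/9 - 21/25)*(-13) = -21*(-539/225)*(-13) = (3773/75)*(-13) = -49049/75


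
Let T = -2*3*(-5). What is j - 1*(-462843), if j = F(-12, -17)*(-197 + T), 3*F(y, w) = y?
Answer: 463511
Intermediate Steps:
F(y, w) = y/3
T = 30 (T = -6*(-5) = 30)
j = 668 (j = ((⅓)*(-12))*(-197 + 30) = -4*(-167) = 668)
j - 1*(-462843) = 668 - 1*(-462843) = 668 + 462843 = 463511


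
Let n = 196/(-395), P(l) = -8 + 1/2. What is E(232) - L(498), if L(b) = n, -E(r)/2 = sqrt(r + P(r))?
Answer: 196/395 - sqrt(898) ≈ -29.470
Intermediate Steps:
P(l) = -15/2 (P(l) = -8 + 1/2 = -15/2)
E(r) = -2*sqrt(-15/2 + r) (E(r) = -2*sqrt(r - 15/2) = -2*sqrt(-15/2 + r))
n = -196/395 (n = 196*(-1/395) = -196/395 ≈ -0.49620)
L(b) = -196/395
E(232) - L(498) = -sqrt(-30 + 4*232) - 1*(-196/395) = -sqrt(-30 + 928) + 196/395 = -sqrt(898) + 196/395 = 196/395 - sqrt(898)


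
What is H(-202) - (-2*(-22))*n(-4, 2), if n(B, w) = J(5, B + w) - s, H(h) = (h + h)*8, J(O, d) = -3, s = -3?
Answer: -3232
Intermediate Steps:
H(h) = 16*h (H(h) = (2*h)*8 = 16*h)
n(B, w) = 0 (n(B, w) = -3 - 1*(-3) = -3 + 3 = 0)
H(-202) - (-2*(-22))*n(-4, 2) = 16*(-202) - (-2*(-22))*0 = -3232 - 44*0 = -3232 - 1*0 = -3232 + 0 = -3232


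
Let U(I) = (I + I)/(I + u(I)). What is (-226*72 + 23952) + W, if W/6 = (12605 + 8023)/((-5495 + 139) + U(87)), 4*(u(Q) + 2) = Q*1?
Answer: 4376514486/571579 ≈ 7656.9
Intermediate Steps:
u(Q) = -2 + Q/4 (u(Q) = -2 + (Q*1)/4 = -2 + Q/4)
U(I) = 2*I/(-2 + 5*I/4) (U(I) = (I + I)/(I + (-2 + I/4)) = (2*I)/(-2 + 5*I/4) = 2*I/(-2 + 5*I/4))
W = -13212234/571579 (W = 6*((12605 + 8023)/((-5495 + 139) + 8*87/(-8 + 5*87))) = 6*(20628/(-5356 + 8*87/(-8 + 435))) = 6*(20628/(-5356 + 8*87/427)) = 6*(20628/(-5356 + 8*87*(1/427))) = 6*(20628/(-5356 + 696/427)) = 6*(20628/(-2286316/427)) = 6*(20628*(-427/2286316)) = 6*(-2202039/571579) = -13212234/571579 ≈ -23.115)
(-226*72 + 23952) + W = (-226*72 + 23952) - 13212234/571579 = (-16272 + 23952) - 13212234/571579 = 7680 - 13212234/571579 = 4376514486/571579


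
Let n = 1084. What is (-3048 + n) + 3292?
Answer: 1328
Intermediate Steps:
(-3048 + n) + 3292 = (-3048 + 1084) + 3292 = -1964 + 3292 = 1328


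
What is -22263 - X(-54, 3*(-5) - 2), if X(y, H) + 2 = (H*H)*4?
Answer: -23417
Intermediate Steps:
X(y, H) = -2 + 4*H² (X(y, H) = -2 + (H*H)*4 = -2 + H²*4 = -2 + 4*H²)
-22263 - X(-54, 3*(-5) - 2) = -22263 - (-2 + 4*(3*(-5) - 2)²) = -22263 - (-2 + 4*(-15 - 2)²) = -22263 - (-2 + 4*(-17)²) = -22263 - (-2 + 4*289) = -22263 - (-2 + 1156) = -22263 - 1*1154 = -22263 - 1154 = -23417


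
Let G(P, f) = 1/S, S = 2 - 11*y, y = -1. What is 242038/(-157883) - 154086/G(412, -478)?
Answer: -316258521232/157883 ≈ -2.0031e+6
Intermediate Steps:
S = 13 (S = 2 - 11*(-1) = 2 + 11 = 13)
G(P, f) = 1/13
242038/(-157883) - 154086/G(412, -478) = 242038/(-157883) - 154086/1/13 = 242038*(-1/157883) - 154086*13 = -242038/157883 - 2003118 = -316258521232/157883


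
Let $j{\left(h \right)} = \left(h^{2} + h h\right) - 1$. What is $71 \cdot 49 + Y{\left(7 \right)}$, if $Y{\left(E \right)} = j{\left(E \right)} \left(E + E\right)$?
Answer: $4837$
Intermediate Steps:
$j{\left(h \right)} = -1 + 2 h^{2}$ ($j{\left(h \right)} = \left(h^{2} + h^{2}\right) - 1 = 2 h^{2} - 1 = -1 + 2 h^{2}$)
$Y{\left(E \right)} = 2 E \left(-1 + 2 E^{2}\right)$ ($Y{\left(E \right)} = \left(-1 + 2 E^{2}\right) \left(E + E\right) = \left(-1 + 2 E^{2}\right) 2 E = 2 E \left(-1 + 2 E^{2}\right)$)
$71 \cdot 49 + Y{\left(7 \right)} = 71 \cdot 49 + \left(\left(-2\right) 7 + 4 \cdot 7^{3}\right) = 3479 + \left(-14 + 4 \cdot 343\right) = 3479 + \left(-14 + 1372\right) = 3479 + 1358 = 4837$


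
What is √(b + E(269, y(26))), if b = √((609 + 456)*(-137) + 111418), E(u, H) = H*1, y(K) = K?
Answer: √(26 + I*√34487) ≈ 10.332 + 8.9866*I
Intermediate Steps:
E(u, H) = H
b = I*√34487 (b = √(1065*(-137) + 111418) = √(-145905 + 111418) = √(-34487) = I*√34487 ≈ 185.71*I)
√(b + E(269, y(26))) = √(I*√34487 + 26) = √(26 + I*√34487)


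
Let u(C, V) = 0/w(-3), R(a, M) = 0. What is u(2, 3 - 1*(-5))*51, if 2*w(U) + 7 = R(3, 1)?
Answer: 0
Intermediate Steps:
w(U) = -7/2 (w(U) = -7/2 + (1/2)*0 = -7/2 + 0 = -7/2)
u(C, V) = 0 (u(C, V) = 0/(-7/2) = 0*(-2/7) = 0)
u(2, 3 - 1*(-5))*51 = 0*51 = 0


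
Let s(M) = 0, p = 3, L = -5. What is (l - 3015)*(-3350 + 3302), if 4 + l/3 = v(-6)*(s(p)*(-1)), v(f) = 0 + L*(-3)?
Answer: 145296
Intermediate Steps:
v(f) = 15 (v(f) = 0 - 5*(-3) = 0 + 15 = 15)
l = -12 (l = -12 + 3*(15*(0*(-1))) = -12 + 3*(15*0) = -12 + 3*0 = -12 + 0 = -12)
(l - 3015)*(-3350 + 3302) = (-12 - 3015)*(-3350 + 3302) = -3027*(-48) = 145296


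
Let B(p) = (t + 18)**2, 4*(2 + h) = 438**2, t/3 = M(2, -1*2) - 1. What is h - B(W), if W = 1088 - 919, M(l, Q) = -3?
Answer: 47923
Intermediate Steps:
t = -12 (t = 3*(-3 - 1) = 3*(-4) = -12)
h = 47959 (h = -2 + (1/4)*438**2 = -2 + (1/4)*191844 = -2 + 47961 = 47959)
W = 169
B(p) = 36 (B(p) = (-12 + 18)**2 = 6**2 = 36)
h - B(W) = 47959 - 1*36 = 47959 - 36 = 47923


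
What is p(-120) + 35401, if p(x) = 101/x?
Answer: 4248019/120 ≈ 35400.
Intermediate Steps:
p(-120) + 35401 = 101/(-120) + 35401 = 101*(-1/120) + 35401 = -101/120 + 35401 = 4248019/120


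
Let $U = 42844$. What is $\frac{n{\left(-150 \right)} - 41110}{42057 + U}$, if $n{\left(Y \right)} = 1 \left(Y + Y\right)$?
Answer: $- \frac{41410}{84901} \approx -0.48774$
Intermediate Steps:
$n{\left(Y \right)} = 2 Y$ ($n{\left(Y \right)} = 1 \cdot 2 Y = 2 Y$)
$\frac{n{\left(-150 \right)} - 41110}{42057 + U} = \frac{2 \left(-150\right) - 41110}{42057 + 42844} = \frac{-300 - 41110}{84901} = \left(-41410\right) \frac{1}{84901} = - \frac{41410}{84901}$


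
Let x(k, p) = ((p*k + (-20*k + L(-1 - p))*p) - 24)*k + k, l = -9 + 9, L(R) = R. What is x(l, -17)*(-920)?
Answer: 0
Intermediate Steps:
l = 0
x(k, p) = k + k*(-24 + k*p + p*(-1 - p - 20*k)) (x(k, p) = ((p*k + (-20*k + (-1 - p))*p) - 24)*k + k = ((k*p + (-1 - p - 20*k)*p) - 24)*k + k = ((k*p + p*(-1 - p - 20*k)) - 24)*k + k = (-24 + k*p + p*(-1 - p - 20*k))*k + k = k*(-24 + k*p + p*(-1 - p - 20*k)) + k = k + k*(-24 + k*p + p*(-1 - p - 20*k)))
x(l, -17)*(-920) = -1*0*(23 - 17*(1 - 17) + 19*0*(-17))*(-920) = -1*0*(23 - 17*(-16) + 0)*(-920) = -1*0*(23 + 272 + 0)*(-920) = -1*0*295*(-920) = 0*(-920) = 0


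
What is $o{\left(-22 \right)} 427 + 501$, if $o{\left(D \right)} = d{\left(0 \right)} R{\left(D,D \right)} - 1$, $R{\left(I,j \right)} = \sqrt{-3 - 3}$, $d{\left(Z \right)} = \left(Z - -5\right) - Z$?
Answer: $74 + 2135 i \sqrt{6} \approx 74.0 + 5229.7 i$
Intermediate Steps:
$d{\left(Z \right)} = 5$ ($d{\left(Z \right)} = \left(Z + 5\right) - Z = \left(5 + Z\right) - Z = 5$)
$R{\left(I,j \right)} = i \sqrt{6}$ ($R{\left(I,j \right)} = \sqrt{-6} = i \sqrt{6}$)
$o{\left(D \right)} = -1 + 5 i \sqrt{6}$ ($o{\left(D \right)} = 5 i \sqrt{6} - 1 = -1 + 5 i \sqrt{6}$)
$o{\left(-22 \right)} 427 + 501 = \left(-1 + 5 i \sqrt{6}\right) 427 + 501 = \left(-427 + 2135 i \sqrt{6}\right) + 501 = 74 + 2135 i \sqrt{6}$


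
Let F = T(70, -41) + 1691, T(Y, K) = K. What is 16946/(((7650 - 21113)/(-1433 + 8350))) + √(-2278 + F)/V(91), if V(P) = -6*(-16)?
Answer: -117215482/13463 + I*√157/48 ≈ -8706.5 + 0.26104*I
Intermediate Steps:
V(P) = 96
F = 1650 (F = -41 + 1691 = 1650)
16946/(((7650 - 21113)/(-1433 + 8350))) + √(-2278 + F)/V(91) = 16946/(((7650 - 21113)/(-1433 + 8350))) + √(-2278 + 1650)/96 = 16946/((-13463/6917)) + √(-628)*(1/96) = 16946/((-13463*1/6917)) + (2*I*√157)*(1/96) = 16946/(-13463/6917) + I*√157/48 = 16946*(-6917/13463) + I*√157/48 = -117215482/13463 + I*√157/48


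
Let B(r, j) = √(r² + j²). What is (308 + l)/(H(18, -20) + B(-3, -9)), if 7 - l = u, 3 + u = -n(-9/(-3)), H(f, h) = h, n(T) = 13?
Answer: -662/31 - 993*√10/310 ≈ -31.484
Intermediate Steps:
B(r, j) = √(j² + r²)
u = -16 (u = -3 - 1*13 = -3 - 13 = -16)
l = 23 (l = 7 - 1*(-16) = 7 + 16 = 23)
(308 + l)/(H(18, -20) + B(-3, -9)) = (308 + 23)/(-20 + √((-9)² + (-3)²)) = 331/(-20 + √(81 + 9)) = 331/(-20 + √90) = 331/(-20 + 3*√10)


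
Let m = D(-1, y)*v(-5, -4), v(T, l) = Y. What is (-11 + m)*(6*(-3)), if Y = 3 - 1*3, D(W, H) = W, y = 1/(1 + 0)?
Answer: 198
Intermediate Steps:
y = 1 (y = 1/1 = 1)
Y = 0 (Y = 3 - 3 = 0)
v(T, l) = 0
m = 0 (m = -1*0 = 0)
(-11 + m)*(6*(-3)) = (-11 + 0)*(6*(-3)) = -11*(-18) = 198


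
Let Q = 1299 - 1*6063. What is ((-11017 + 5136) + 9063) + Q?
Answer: -1582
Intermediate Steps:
Q = -4764 (Q = 1299 - 6063 = -4764)
((-11017 + 5136) + 9063) + Q = ((-11017 + 5136) + 9063) - 4764 = (-5881 + 9063) - 4764 = 3182 - 4764 = -1582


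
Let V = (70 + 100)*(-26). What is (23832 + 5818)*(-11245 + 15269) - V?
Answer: 119316020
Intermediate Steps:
V = -4420 (V = 170*(-26) = -4420)
(23832 + 5818)*(-11245 + 15269) - V = (23832 + 5818)*(-11245 + 15269) - 1*(-4420) = 29650*4024 + 4420 = 119311600 + 4420 = 119316020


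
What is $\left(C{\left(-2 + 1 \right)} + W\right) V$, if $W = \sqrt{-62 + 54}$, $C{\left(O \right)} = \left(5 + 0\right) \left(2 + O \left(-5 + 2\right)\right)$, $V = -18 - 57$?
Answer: $-1875 - 150 i \sqrt{2} \approx -1875.0 - 212.13 i$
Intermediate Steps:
$V = -75$
$C{\left(O \right)} = 10 - 15 O$ ($C{\left(O \right)} = 5 \left(2 + O \left(-3\right)\right) = 5 \left(2 - 3 O\right) = 10 - 15 O$)
$W = 2 i \sqrt{2}$ ($W = \sqrt{-8} = 2 i \sqrt{2} \approx 2.8284 i$)
$\left(C{\left(-2 + 1 \right)} + W\right) V = \left(\left(10 - 15 \left(-2 + 1\right)\right) + 2 i \sqrt{2}\right) \left(-75\right) = \left(\left(10 - -15\right) + 2 i \sqrt{2}\right) \left(-75\right) = \left(\left(10 + 15\right) + 2 i \sqrt{2}\right) \left(-75\right) = \left(25 + 2 i \sqrt{2}\right) \left(-75\right) = -1875 - 150 i \sqrt{2}$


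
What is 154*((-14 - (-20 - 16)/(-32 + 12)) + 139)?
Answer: 94864/5 ≈ 18973.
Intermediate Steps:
154*((-14 - (-20 - 16)/(-32 + 12)) + 139) = 154*((-14 - (-36)/(-20)) + 139) = 154*((-14 - (-36)*(-1)/20) + 139) = 154*((-14 - 1*9/5) + 139) = 154*((-14 - 9/5) + 139) = 154*(-79/5 + 139) = 154*(616/5) = 94864/5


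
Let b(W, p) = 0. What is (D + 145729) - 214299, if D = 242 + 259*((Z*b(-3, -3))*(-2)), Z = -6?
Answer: -68328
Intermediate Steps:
D = 242 (D = 242 + 259*(-6*0*(-2)) = 242 + 259*(0*(-2)) = 242 + 259*0 = 242 + 0 = 242)
(D + 145729) - 214299 = (242 + 145729) - 214299 = 145971 - 214299 = -68328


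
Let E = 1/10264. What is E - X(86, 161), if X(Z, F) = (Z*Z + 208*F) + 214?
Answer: -421829871/10264 ≈ -41098.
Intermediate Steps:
E = 1/10264 ≈ 9.7428e-5
X(Z, F) = 214 + Z² + 208*F (X(Z, F) = (Z² + 208*F) + 214 = 214 + Z² + 208*F)
E - X(86, 161) = 1/10264 - (214 + 86² + 208*161) = 1/10264 - (214 + 7396 + 33488) = 1/10264 - 1*41098 = 1/10264 - 41098 = -421829871/10264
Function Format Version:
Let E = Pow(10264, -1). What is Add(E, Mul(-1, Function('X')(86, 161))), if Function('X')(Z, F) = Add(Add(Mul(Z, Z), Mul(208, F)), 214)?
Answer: Rational(-421829871, 10264) ≈ -41098.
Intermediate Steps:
E = Rational(1, 10264) ≈ 9.7428e-5
Function('X')(Z, F) = Add(214, Pow(Z, 2), Mul(208, F)) (Function('X')(Z, F) = Add(Add(Pow(Z, 2), Mul(208, F)), 214) = Add(214, Pow(Z, 2), Mul(208, F)))
Add(E, Mul(-1, Function('X')(86, 161))) = Add(Rational(1, 10264), Mul(-1, Add(214, Pow(86, 2), Mul(208, 161)))) = Add(Rational(1, 10264), Mul(-1, Add(214, 7396, 33488))) = Add(Rational(1, 10264), Mul(-1, 41098)) = Add(Rational(1, 10264), -41098) = Rational(-421829871, 10264)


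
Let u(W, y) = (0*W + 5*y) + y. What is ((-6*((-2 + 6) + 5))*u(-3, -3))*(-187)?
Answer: -181764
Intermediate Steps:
u(W, y) = 6*y (u(W, y) = (0 + 5*y) + y = 5*y + y = 6*y)
((-6*((-2 + 6) + 5))*u(-3, -3))*(-187) = ((-6*((-2 + 6) + 5))*(6*(-3)))*(-187) = (-6*(4 + 5)*(-18))*(-187) = (-6*9*(-18))*(-187) = -54*(-18)*(-187) = 972*(-187) = -181764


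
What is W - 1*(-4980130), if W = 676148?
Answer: 5656278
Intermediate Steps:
W - 1*(-4980130) = 676148 - 1*(-4980130) = 676148 + 4980130 = 5656278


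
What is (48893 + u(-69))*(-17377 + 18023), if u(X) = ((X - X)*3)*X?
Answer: 31584878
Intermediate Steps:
u(X) = 0 (u(X) = (0*3)*X = 0*X = 0)
(48893 + u(-69))*(-17377 + 18023) = (48893 + 0)*(-17377 + 18023) = 48893*646 = 31584878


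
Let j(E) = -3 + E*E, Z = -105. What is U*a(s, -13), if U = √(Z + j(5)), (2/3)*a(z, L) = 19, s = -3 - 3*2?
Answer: 57*I*√83/2 ≈ 259.65*I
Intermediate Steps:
j(E) = -3 + E²
s = -9 (s = -3 - 6 = -9)
a(z, L) = 57/2 (a(z, L) = (3/2)*19 = 57/2)
U = I*√83 (U = √(-105 + (-3 + 5²)) = √(-105 + (-3 + 25)) = √(-105 + 22) = √(-83) = I*√83 ≈ 9.1104*I)
U*a(s, -13) = (I*√83)*(57/2) = 57*I*√83/2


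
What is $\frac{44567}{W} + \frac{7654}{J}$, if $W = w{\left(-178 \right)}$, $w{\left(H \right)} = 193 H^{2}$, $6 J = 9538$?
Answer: $\frac{140625445567}{29162492228} \approx 4.8221$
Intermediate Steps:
$J = \frac{4769}{3}$ ($J = \frac{1}{6} \cdot 9538 = \frac{4769}{3} \approx 1589.7$)
$W = 6115012$ ($W = 193 \left(-178\right)^{2} = 193 \cdot 31684 = 6115012$)
$\frac{44567}{W} + \frac{7654}{J} = \frac{44567}{6115012} + \frac{7654}{\frac{4769}{3}} = 44567 \cdot \frac{1}{6115012} + 7654 \cdot \frac{3}{4769} = \frac{44567}{6115012} + \frac{22962}{4769} = \frac{140625445567}{29162492228}$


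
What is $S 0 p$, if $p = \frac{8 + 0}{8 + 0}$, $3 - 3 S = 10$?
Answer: $0$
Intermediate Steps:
$S = - \frac{7}{3}$ ($S = 1 - \frac{10}{3} = - \frac{7}{3} \approx -2.3333$)
$p = 1$ ($p = \frac{8}{8} = 8 \cdot \frac{1}{8} = 1$)
$S 0 p = \left(- \frac{7}{3}\right) 0 \cdot 1 = 0 \cdot 1 = 0$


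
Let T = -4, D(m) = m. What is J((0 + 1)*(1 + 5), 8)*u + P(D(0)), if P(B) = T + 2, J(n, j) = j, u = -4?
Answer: -34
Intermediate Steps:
P(B) = -2 (P(B) = -4 + 2 = -2)
J((0 + 1)*(1 + 5), 8)*u + P(D(0)) = 8*(-4) - 2 = -32 - 2 = -34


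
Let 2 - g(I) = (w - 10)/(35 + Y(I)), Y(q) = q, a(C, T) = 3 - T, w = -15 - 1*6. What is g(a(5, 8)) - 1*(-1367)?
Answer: 41101/30 ≈ 1370.0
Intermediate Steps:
w = -21 (w = -15 - 6 = -21)
g(I) = 2 + 31/(35 + I) (g(I) = 2 - (-21 - 10)/(35 + I) = 2 - (-31)/(35 + I) = 2 + 31/(35 + I))
g(a(5, 8)) - 1*(-1367) = (101 + 2*(3 - 1*8))/(35 + (3 - 1*8)) - 1*(-1367) = (101 + 2*(3 - 8))/(35 + (3 - 8)) + 1367 = (101 + 2*(-5))/(35 - 5) + 1367 = (101 - 10)/30 + 1367 = (1/30)*91 + 1367 = 91/30 + 1367 = 41101/30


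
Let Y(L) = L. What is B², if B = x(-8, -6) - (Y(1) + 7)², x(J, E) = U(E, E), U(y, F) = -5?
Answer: 4761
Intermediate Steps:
x(J, E) = -5
B = -69 (B = -5 - (1 + 7)² = -5 - 1*8² = -5 - 1*64 = -5 - 64 = -69)
B² = (-69)² = 4761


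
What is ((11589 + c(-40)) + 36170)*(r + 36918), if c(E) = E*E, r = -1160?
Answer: 1764979122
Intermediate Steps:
c(E) = E²
((11589 + c(-40)) + 36170)*(r + 36918) = ((11589 + (-40)²) + 36170)*(-1160 + 36918) = ((11589 + 1600) + 36170)*35758 = (13189 + 36170)*35758 = 49359*35758 = 1764979122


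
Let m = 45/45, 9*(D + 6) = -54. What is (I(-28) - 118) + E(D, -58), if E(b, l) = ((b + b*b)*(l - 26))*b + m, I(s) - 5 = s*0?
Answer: 132944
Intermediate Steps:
D = -12 (D = -6 + (⅑)*(-54) = -6 - 6 = -12)
I(s) = 5 (I(s) = 5 + s*0 = 5 + 0 = 5)
m = 1 (m = 45*(1/45) = 1)
E(b, l) = 1 + b*(-26 + l)*(b + b²) (E(b, l) = ((b + b*b)*(l - 26))*b + 1 = ((b + b²)*(-26 + l))*b + 1 = ((-26 + l)*(b + b²))*b + 1 = b*(-26 + l)*(b + b²) + 1 = 1 + b*(-26 + l)*(b + b²))
(I(-28) - 118) + E(D, -58) = (5 - 118) + (1 - 26*(-12)² - 26*(-12)³ - 58*(-12)² - 58*(-12)³) = -113 + (1 - 26*144 - 26*(-1728) - 58*144 - 58*(-1728)) = -113 + (1 - 3744 + 44928 - 8352 + 100224) = -113 + 133057 = 132944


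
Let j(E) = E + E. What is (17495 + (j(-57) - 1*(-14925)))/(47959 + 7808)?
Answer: 1114/1923 ≈ 0.57930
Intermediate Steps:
j(E) = 2*E
(17495 + (j(-57) - 1*(-14925)))/(47959 + 7808) = (17495 + (2*(-57) - 1*(-14925)))/(47959 + 7808) = (17495 + (-114 + 14925))/55767 = (17495 + 14811)*(1/55767) = 32306*(1/55767) = 1114/1923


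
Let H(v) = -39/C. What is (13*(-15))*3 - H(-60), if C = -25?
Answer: -14664/25 ≈ -586.56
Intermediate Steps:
H(v) = 39/25 (H(v) = -39/(-25) = -39*(-1/25) = 39/25)
(13*(-15))*3 - H(-60) = (13*(-15))*3 - 1*39/25 = -195*3 - 39/25 = -585 - 39/25 = -14664/25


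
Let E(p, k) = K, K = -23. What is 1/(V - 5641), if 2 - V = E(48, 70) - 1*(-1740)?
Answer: -1/7356 ≈ -0.00013594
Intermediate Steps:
E(p, k) = -23
V = -1715 (V = 2 - (-23 - 1*(-1740)) = 2 - (-23 + 1740) = 2 - 1*1717 = 2 - 1717 = -1715)
1/(V - 5641) = 1/(-1715 - 5641) = 1/(-7356) = -1/7356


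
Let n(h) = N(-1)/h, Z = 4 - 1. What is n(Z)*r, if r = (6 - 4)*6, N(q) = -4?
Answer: -16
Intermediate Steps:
Z = 3
n(h) = -4/h
r = 12 (r = 2*6 = 12)
n(Z)*r = -4/3*12 = -16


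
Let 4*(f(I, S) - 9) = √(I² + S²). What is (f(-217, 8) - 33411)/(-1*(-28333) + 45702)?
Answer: -33402/74035 + √47153/296140 ≈ -0.45043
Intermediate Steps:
f(I, S) = 9 + √(I² + S²)/4
(f(-217, 8) - 33411)/(-1*(-28333) + 45702) = ((9 + √((-217)² + 8²)/4) - 33411)/(-1*(-28333) + 45702) = ((9 + √(47089 + 64)/4) - 33411)/(28333 + 45702) = ((9 + √47153/4) - 33411)/74035 = (-33402 + √47153/4)*(1/74035) = -33402/74035 + √47153/296140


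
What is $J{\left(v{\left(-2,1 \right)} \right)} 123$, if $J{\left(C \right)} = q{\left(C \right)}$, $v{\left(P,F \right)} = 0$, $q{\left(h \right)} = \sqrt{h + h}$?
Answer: $0$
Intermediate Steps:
$q{\left(h \right)} = \sqrt{2} \sqrt{h}$ ($q{\left(h \right)} = \sqrt{2 h} = \sqrt{2} \sqrt{h}$)
$J{\left(C \right)} = \sqrt{2} \sqrt{C}$
$J{\left(v{\left(-2,1 \right)} \right)} 123 = \sqrt{2} \sqrt{0} \cdot 123 = \sqrt{2} \cdot 0 \cdot 123 = 0 \cdot 123 = 0$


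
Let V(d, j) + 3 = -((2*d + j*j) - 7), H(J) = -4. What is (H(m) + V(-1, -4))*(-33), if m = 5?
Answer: 462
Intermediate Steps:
V(d, j) = 4 - j**2 - 2*d (V(d, j) = -3 - ((2*d + j*j) - 7) = -3 - ((2*d + j**2) - 7) = -3 - ((j**2 + 2*d) - 7) = -3 - (-7 + j**2 + 2*d) = -3 + (7 - j**2 - 2*d) = 4 - j**2 - 2*d)
(H(m) + V(-1, -4))*(-33) = (-4 + (4 - 1*(-4)**2 - 2*(-1)))*(-33) = (-4 + (4 - 1*16 + 2))*(-33) = (-4 + (4 - 16 + 2))*(-33) = (-4 - 10)*(-33) = -14*(-33) = 462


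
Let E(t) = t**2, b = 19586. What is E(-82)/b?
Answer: 3362/9793 ≈ 0.34331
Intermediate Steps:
E(-82)/b = (-82)**2/19586 = 6724*(1/19586) = 3362/9793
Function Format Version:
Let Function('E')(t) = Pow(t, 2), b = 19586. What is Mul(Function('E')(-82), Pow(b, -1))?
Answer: Rational(3362, 9793) ≈ 0.34331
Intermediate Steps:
Mul(Function('E')(-82), Pow(b, -1)) = Mul(Pow(-82, 2), Pow(19586, -1)) = Mul(6724, Rational(1, 19586)) = Rational(3362, 9793)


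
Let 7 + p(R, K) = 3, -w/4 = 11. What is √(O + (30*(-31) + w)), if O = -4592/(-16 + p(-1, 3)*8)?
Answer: I*√7905/3 ≈ 29.637*I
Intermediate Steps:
w = -44 (w = -4*11 = -44)
p(R, K) = -4 (p(R, K) = -7 + 3 = -4)
O = 287/3 (O = -4592/(-16 - 4*8) = -4592/(-16 - 32) = -4592/(-48) = -4592*(-1/48) = 287/3 ≈ 95.667)
√(O + (30*(-31) + w)) = √(287/3 + (30*(-31) - 44)) = √(287/3 + (-930 - 44)) = √(287/3 - 974) = √(-2635/3) = I*√7905/3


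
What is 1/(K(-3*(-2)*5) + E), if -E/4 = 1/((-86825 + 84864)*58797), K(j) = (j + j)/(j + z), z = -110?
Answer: -461203668/345902735 ≈ -1.3333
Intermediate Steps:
K(j) = 2*j/(-110 + j) (K(j) = (j + j)/(j - 110) = (2*j)/(-110 + j) = 2*j/(-110 + j))
E = 4/115300917 (E = -4/((-86825 + 84864)*58797) = -4/((-1961)*58797) = -(-4)/(1961*58797) = -4*(-1/115300917) = 4/115300917 ≈ 3.4692e-8)
1/(K(-3*(-2)*5) + E) = 1/(2*(-3*(-2)*5)/(-110 - 3*(-2)*5) + 4/115300917) = 1/(2*(6*5)/(-110 + 6*5) + 4/115300917) = 1/(2*30/(-110 + 30) + 4/115300917) = 1/(2*30/(-80) + 4/115300917) = 1/(2*30*(-1/80) + 4/115300917) = 1/(-¾ + 4/115300917) = 1/(-345902735/461203668) = -461203668/345902735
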